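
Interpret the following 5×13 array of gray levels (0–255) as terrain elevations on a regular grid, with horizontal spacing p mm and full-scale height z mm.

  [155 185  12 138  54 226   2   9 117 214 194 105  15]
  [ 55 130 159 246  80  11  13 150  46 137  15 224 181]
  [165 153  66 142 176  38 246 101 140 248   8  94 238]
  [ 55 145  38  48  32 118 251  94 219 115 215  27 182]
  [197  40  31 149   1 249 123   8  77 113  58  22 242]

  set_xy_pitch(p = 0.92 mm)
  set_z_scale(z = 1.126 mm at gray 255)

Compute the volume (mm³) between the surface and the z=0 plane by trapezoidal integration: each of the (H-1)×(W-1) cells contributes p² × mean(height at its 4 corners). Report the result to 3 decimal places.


20.850

height_mm = gray/255 × 1.126; cell vol = 0.92² × mean(4 corners)
unit = 0.92² × 1.126 / (4×255) = 0.000934359 mm³ per gray-sum
row 0: Σ corner-gray over 12 cells = 5340  → 4.9895
row 1: Σ corner-gray over 12 cells = 5885  → 5.4987
row 2: Σ corner-gray over 12 cells = 6068  → 5.6697
row 3: Σ corner-gray over 12 cells = 5022  → 4.6924
Σ rows: total corner-gray = 22315  → 20.8502 mm³


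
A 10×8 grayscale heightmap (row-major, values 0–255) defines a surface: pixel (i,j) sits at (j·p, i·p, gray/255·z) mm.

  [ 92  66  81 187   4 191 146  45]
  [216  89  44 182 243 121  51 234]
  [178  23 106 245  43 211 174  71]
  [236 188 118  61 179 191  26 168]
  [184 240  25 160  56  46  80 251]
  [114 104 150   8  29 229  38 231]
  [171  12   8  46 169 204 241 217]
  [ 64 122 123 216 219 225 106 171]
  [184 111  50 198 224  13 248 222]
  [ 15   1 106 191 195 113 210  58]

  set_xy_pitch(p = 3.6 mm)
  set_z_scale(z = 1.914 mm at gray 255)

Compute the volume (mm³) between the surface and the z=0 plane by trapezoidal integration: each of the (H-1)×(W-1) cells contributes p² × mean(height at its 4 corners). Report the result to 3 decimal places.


802.432

height_mm = gray/255 × 1.914; cell vol = 3.6² × mean(4 corners)
unit = 3.6² × 1.914 / (4×255) = 0.0243191 mm³ per gray-sum
row 0: Σ corner-gray over 7 cells = 3397  → 82.6118
row 1: Σ corner-gray over 7 cells = 3763  → 91.5126
row 2: Σ corner-gray over 7 cells = 3783  → 91.9990
row 3: Σ corner-gray over 7 cells = 3579  → 87.0379
row 4: Σ corner-gray over 7 cells = 3110  → 75.6323
row 5: Σ corner-gray over 7 cells = 3209  → 78.0399
row 6: Σ corner-gray over 7 cells = 4005  → 97.3978
row 7: Σ corner-gray over 7 cells = 4351  → 105.8122
row 8: Σ corner-gray over 7 cells = 3799  → 92.3881
Σ rows: total corner-gray = 32996  → 802.4317 mm³


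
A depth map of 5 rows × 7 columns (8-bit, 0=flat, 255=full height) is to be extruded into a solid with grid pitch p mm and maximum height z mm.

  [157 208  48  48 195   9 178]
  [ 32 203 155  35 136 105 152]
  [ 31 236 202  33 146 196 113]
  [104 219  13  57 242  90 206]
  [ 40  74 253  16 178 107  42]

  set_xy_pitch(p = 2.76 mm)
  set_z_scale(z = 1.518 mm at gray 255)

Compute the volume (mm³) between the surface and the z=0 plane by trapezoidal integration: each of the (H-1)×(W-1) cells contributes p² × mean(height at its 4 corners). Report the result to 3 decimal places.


138.728

height_mm = gray/255 × 1.518; cell vol = 2.76² × mean(4 corners)
unit = 2.76² × 1.518 / (4×255) = 0.0113368 mm³ per gray-sum
row 0: Σ corner-gray over 6 cells = 2803  → 31.7770
row 1: Σ corner-gray over 6 cells = 3222  → 36.5271
row 2: Σ corner-gray over 6 cells = 3322  → 37.6608
row 3: Σ corner-gray over 6 cells = 2890  → 32.7633
Σ rows: total corner-gray = 12237  → 138.7282 mm³


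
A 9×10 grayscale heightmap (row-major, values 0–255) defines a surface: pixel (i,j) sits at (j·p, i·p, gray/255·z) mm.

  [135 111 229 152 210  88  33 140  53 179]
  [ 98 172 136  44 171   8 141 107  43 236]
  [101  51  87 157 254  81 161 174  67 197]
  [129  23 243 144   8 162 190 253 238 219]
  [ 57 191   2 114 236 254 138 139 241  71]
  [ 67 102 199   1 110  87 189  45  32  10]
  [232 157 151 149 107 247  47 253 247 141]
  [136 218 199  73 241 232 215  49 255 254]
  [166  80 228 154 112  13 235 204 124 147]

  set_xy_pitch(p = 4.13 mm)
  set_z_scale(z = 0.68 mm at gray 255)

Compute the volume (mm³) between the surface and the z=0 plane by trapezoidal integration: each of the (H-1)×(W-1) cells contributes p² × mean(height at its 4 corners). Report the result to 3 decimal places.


466.165

height_mm = gray/255 × 0.68; cell vol = 4.13² × mean(4 corners)
unit = 4.13² × 0.68 / (4×255) = 0.0113713 mm³ per gray-sum
row 0: Σ corner-gray over 9 cells = 4324  → 49.1694
row 1: Σ corner-gray over 9 cells = 4340  → 49.3513
row 2: Σ corner-gray over 9 cells = 5232  → 59.4945
row 3: Σ corner-gray over 9 cells = 5628  → 63.9975
row 4: Σ corner-gray over 9 cells = 4365  → 49.6356
row 5: Σ corner-gray over 9 cells = 4696  → 53.3995
row 6: Σ corner-gray over 9 cells = 6443  → 73.2651
row 7: Σ corner-gray over 9 cells = 5967  → 67.8523
Σ rows: total corner-gray = 40995  → 466.1651 mm³


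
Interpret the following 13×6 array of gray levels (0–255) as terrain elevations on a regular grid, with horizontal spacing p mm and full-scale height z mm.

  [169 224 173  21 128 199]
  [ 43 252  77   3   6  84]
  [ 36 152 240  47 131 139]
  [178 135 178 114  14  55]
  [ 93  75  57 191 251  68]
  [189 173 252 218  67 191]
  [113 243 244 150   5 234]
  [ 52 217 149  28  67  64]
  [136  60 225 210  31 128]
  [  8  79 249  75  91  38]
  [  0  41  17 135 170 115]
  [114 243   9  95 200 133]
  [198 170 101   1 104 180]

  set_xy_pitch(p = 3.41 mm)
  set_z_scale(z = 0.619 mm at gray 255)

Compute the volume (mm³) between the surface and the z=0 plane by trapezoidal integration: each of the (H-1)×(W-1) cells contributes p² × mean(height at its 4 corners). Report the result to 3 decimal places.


height_mm = gray/255 × 0.619; cell vol = 3.41² × mean(4 corners)
unit = 3.41² × 0.619 / (4×255) = 0.00705666 mm³ per gray-sum
row 0: Σ corner-gray over 5 cells = 2263  → 15.9692
row 1: Σ corner-gray over 5 cells = 2118  → 14.9460
row 2: Σ corner-gray over 5 cells = 2430  → 17.1477
row 3: Σ corner-gray over 5 cells = 2424  → 17.1053
row 4: Σ corner-gray over 5 cells = 3109  → 21.9392
row 5: Σ corner-gray over 5 cells = 3431  → 24.2114
row 6: Σ corner-gray over 5 cells = 2669  → 18.8342
row 7: Σ corner-gray over 5 cells = 2354  → 16.6114
row 8: Σ corner-gray over 5 cells = 2350  → 16.5832
row 9: Σ corner-gray over 5 cells = 1875  → 13.2312
row 10: Σ corner-gray over 5 cells = 2182  → 15.3976
row 11: Σ corner-gray over 5 cells = 2471  → 17.4370
Σ rows: total corner-gray = 29676  → 209.4135 mm³

209.413


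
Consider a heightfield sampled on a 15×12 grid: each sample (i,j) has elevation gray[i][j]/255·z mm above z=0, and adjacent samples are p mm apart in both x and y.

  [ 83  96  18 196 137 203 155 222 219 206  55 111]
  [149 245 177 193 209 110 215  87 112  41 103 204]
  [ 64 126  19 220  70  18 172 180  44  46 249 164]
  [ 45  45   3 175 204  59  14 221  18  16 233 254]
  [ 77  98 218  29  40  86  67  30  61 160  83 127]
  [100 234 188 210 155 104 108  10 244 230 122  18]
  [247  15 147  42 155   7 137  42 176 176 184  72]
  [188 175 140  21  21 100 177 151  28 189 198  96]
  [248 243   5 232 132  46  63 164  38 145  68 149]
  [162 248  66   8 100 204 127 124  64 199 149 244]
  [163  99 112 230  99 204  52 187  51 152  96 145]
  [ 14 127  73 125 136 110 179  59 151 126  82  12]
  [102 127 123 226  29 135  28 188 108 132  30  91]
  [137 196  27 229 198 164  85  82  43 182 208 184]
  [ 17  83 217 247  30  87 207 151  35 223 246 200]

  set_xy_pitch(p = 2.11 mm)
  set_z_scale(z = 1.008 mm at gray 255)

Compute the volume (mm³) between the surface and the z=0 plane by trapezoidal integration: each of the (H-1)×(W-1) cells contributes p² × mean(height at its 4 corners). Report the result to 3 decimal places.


336.918

height_mm = gray/255 × 1.008; cell vol = 2.11² × mean(4 corners)
unit = 2.11² × 1.008 / (4×255) = 0.00439972 mm³ per gray-sum
row 0: Σ corner-gray over 11 cells = 6545  → 28.7962
row 1: Σ corner-gray over 11 cells = 5853  → 25.7516
row 2: Σ corner-gray over 11 cells = 4791  → 21.0791
row 3: Σ corner-gray over 11 cells = 4223  → 18.5800
row 4: Σ corner-gray over 11 cells = 5276  → 23.2129
row 5: Σ corner-gray over 11 cells = 5809  → 25.5580
row 6: Σ corner-gray over 11 cells = 5165  → 22.7246
row 7: Σ corner-gray over 11 cells = 5353  → 23.5517
row 8: Σ corner-gray over 11 cells = 5653  → 24.8716
row 9: Σ corner-gray over 11 cells = 5856  → 25.7648
row 10: Σ corner-gray over 11 cells = 5234  → 23.0281
row 11: Σ corner-gray over 11 cells = 4807  → 21.1495
row 12: Σ corner-gray over 11 cells = 5594  → 24.6120
row 13: Σ corner-gray over 11 cells = 6418  → 28.2374
Σ rows: total corner-gray = 76577  → 336.9175 mm³


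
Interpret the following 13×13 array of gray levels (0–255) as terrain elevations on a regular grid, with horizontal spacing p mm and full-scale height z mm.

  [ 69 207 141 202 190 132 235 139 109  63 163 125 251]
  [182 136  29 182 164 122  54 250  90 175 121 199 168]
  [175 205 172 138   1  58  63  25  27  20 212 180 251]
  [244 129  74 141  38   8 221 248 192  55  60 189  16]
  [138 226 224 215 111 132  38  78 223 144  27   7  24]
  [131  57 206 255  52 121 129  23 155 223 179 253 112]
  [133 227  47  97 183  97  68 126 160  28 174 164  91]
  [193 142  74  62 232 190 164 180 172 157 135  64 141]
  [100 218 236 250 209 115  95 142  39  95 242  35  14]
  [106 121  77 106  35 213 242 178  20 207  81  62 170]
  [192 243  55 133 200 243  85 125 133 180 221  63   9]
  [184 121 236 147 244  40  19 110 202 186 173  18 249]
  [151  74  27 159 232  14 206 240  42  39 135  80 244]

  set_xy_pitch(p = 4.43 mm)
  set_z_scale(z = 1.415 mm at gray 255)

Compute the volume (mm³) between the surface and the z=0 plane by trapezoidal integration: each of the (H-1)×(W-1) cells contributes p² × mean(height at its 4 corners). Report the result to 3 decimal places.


2108.420

height_mm = gray/255 × 1.415; cell vol = 4.43² × mean(4 corners)
unit = 4.43² × 1.415 / (4×255) = 0.0272247 mm³ per gray-sum
row 0: Σ corner-gray over 12 cells = 7126  → 194.0035
row 1: Σ corner-gray over 12 cells = 6022  → 163.9474
row 2: Σ corner-gray over 12 cells = 5598  → 152.4041
row 3: Σ corner-gray over 12 cells = 5982  → 162.8584
row 4: Σ corner-gray over 12 cells = 6561  → 178.6215
row 5: Σ corner-gray over 12 cells = 6515  → 177.3692
row 6: Σ corner-gray over 12 cells = 6444  → 175.4362
row 7: Σ corner-gray over 12 cells = 6944  → 189.0486
row 8: Σ corner-gray over 12 cells = 6426  → 174.9462
row 9: Σ corner-gray over 12 cells = 6523  → 177.5870
row 10: Σ corner-gray over 12 cells = 6988  → 190.2465
row 11: Σ corner-gray over 12 cells = 6316  → 171.9514
Σ rows: total corner-gray = 77445  → 2108.4199 mm³


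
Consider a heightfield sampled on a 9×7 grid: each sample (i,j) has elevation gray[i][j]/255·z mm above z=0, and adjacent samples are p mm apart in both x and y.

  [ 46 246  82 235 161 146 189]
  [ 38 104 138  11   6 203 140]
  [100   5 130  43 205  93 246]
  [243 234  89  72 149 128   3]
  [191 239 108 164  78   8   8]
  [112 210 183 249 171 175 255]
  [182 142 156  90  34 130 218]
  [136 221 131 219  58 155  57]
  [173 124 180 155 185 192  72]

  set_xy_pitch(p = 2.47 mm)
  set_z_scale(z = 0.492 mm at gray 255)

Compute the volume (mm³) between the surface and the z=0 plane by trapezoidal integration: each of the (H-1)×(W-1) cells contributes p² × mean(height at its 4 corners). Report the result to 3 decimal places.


height_mm = gray/255 × 0.492; cell vol = 2.47² × mean(4 corners)
unit = 2.47² × 0.492 / (4×255) = 0.00294279 mm³ per gray-sum
row 0: Σ corner-gray over 6 cells = 3077  → 9.0550
row 1: Σ corner-gray over 6 cells = 2400  → 7.0627
row 2: Σ corner-gray over 6 cells = 2888  → 8.4988
row 3: Σ corner-gray over 6 cells = 2983  → 8.7783
row 4: Σ corner-gray over 6 cells = 3736  → 10.9943
row 5: Σ corner-gray over 6 cells = 3847  → 11.3209
row 6: Σ corner-gray over 6 cells = 3265  → 9.6082
row 7: Σ corner-gray over 6 cells = 3678  → 10.8236
Σ rows: total corner-gray = 25874  → 76.1417 mm³

76.142


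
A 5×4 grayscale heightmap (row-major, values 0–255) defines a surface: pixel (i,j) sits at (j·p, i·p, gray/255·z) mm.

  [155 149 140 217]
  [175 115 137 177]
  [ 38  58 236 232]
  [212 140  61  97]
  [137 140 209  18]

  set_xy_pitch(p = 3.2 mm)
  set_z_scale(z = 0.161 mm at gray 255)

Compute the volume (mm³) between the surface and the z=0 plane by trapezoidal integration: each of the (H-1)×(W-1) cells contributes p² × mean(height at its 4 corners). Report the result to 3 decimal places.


height_mm = gray/255 × 0.161; cell vol = 3.2² × mean(4 corners)
unit = 3.2² × 0.161 / (4×255) = 0.00161631 mm³ per gray-sum
row 0: Σ corner-gray over 3 cells = 1806  → 2.9191
row 1: Σ corner-gray over 3 cells = 1714  → 2.7704
row 2: Σ corner-gray over 3 cells = 1569  → 2.5360
row 3: Σ corner-gray over 3 cells = 1564  → 2.5279
Σ rows: total corner-gray = 6653  → 10.7533 mm³

10.753


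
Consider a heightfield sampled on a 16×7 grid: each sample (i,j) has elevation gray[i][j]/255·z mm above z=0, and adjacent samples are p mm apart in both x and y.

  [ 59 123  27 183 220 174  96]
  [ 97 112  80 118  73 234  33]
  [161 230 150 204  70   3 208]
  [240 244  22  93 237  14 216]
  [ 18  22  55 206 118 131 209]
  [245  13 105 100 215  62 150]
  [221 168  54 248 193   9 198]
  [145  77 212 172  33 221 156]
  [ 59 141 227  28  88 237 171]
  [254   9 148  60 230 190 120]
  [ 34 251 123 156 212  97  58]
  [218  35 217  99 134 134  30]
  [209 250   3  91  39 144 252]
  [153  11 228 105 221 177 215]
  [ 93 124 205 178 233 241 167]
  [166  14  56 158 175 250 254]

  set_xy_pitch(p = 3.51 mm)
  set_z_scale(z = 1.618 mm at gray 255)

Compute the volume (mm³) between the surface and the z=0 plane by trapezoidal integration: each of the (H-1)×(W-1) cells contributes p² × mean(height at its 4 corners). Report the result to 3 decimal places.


height_mm = gray/255 × 1.618; cell vol = 3.51² × mean(4 corners)
unit = 3.51² × 1.618 / (4×255) = 0.0195431 mm³ per gray-sum
row 0: Σ corner-gray over 6 cells = 2973  → 58.1015
row 1: Σ corner-gray over 6 cells = 3047  → 59.5477
row 2: Σ corner-gray over 6 cells = 3359  → 65.6451
row 3: Σ corner-gray over 6 cells = 2967  → 57.9843
row 4: Σ corner-gray over 6 cells = 2676  → 52.2972
row 5: Σ corner-gray over 6 cells = 3148  → 61.5216
row 6: Σ corner-gray over 6 cells = 3494  → 68.2835
row 7: Σ corner-gray over 6 cells = 3403  → 66.5050
row 8: Σ corner-gray over 6 cells = 3320  → 64.8830
row 9: Σ corner-gray over 6 cells = 3418  → 66.7982
row 10: Σ corner-gray over 6 cells = 3256  → 63.6322
row 11: Σ corner-gray over 6 cells = 3001  → 58.6487
row 12: Σ corner-gray over 6 cells = 3367  → 65.8015
row 13: Σ corner-gray over 6 cells = 4074  → 79.6184
row 14: Σ corner-gray over 6 cells = 3948  → 77.1560
Σ rows: total corner-gray = 49451  → 966.4239 mm³

966.424


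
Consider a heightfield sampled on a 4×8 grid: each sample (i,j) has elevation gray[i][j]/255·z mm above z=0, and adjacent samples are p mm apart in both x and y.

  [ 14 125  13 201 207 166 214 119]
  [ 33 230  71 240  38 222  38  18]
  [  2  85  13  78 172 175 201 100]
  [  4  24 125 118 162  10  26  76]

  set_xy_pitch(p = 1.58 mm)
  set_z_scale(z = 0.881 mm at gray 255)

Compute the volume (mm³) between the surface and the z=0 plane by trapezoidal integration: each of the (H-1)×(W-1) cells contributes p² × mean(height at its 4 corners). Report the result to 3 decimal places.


20.598

height_mm = gray/255 × 0.881; cell vol = 1.58² × mean(4 corners)
unit = 1.58² × 0.881 / (4×255) = 0.0021562 mm³ per gray-sum
row 0: Σ corner-gray over 7 cells = 3714  → 8.0081
row 1: Σ corner-gray over 7 cells = 3279  → 7.0702
row 2: Σ corner-gray over 7 cells = 2560  → 5.5199
Σ rows: total corner-gray = 9553  → 20.5982 mm³


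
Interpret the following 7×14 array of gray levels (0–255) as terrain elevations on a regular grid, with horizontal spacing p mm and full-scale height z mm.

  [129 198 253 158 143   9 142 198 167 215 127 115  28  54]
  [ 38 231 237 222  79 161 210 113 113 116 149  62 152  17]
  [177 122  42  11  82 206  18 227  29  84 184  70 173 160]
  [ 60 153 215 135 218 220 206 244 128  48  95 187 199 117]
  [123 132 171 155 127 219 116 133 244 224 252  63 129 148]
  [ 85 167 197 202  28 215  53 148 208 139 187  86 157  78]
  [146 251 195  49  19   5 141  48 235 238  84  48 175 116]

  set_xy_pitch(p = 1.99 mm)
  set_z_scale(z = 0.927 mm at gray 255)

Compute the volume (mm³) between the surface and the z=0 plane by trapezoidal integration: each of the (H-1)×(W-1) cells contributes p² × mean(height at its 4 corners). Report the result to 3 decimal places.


height_mm = gray/255 × 0.927; cell vol = 1.99² × mean(4 corners)
unit = 1.99² × 0.927 / (4×255) = 0.00359903 mm³ per gray-sum
row 0: Σ corner-gray over 13 cells = 7434  → 26.7552
row 1: Σ corner-gray over 13 cells = 6578  → 23.6744
row 2: Σ corner-gray over 13 cells = 7106  → 25.5747
row 3: Σ corner-gray over 13 cells = 8474  → 30.4982
row 4: Σ corner-gray over 13 cells = 7938  → 28.5691
row 5: Σ corner-gray over 13 cells = 6975  → 25.1032
Σ rows: total corner-gray = 44505  → 160.1749 mm³

160.175


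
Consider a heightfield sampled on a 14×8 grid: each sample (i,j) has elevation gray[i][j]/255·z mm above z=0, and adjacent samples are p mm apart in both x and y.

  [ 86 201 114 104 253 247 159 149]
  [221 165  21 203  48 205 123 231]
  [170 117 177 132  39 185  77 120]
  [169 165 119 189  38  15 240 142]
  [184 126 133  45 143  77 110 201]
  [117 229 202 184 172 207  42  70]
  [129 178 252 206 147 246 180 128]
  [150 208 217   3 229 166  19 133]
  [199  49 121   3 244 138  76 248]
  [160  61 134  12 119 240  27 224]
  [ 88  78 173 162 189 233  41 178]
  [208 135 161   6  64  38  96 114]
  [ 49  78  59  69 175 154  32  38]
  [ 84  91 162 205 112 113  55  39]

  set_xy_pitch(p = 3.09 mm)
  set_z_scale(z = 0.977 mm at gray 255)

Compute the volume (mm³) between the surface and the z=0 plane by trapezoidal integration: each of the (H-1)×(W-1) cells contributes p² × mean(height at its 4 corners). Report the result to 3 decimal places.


height_mm = gray/255 × 0.977; cell vol = 3.09² × mean(4 corners)
unit = 3.09² × 0.977 / (4×255) = 0.00914558 mm³ per gray-sum
row 0: Σ corner-gray over 7 cells = 4373  → 39.9936
row 1: Σ corner-gray over 7 cells = 3726  → 34.0764
row 2: Σ corner-gray over 7 cells = 3587  → 32.8052
row 3: Σ corner-gray over 7 cells = 3496  → 31.9730
row 4: Σ corner-gray over 7 cells = 3912  → 35.7775
row 5: Σ corner-gray over 7 cells = 4934  → 45.1243
row 6: Σ corner-gray over 7 cells = 4642  → 42.4538
row 7: Σ corner-gray over 7 cells = 3676  → 33.6192
row 8: Σ corner-gray over 7 cells = 3279  → 29.9884
row 9: Σ corner-gray over 7 cells = 3588  → 32.8143
row 10: Σ corner-gray over 7 cells = 3340  → 30.5462
row 11: Σ corner-gray over 7 cells = 2543  → 23.2572
row 12: Σ corner-gray over 7 cells = 2820  → 25.7905
Σ rows: total corner-gray = 47916  → 438.2197 mm³

438.220


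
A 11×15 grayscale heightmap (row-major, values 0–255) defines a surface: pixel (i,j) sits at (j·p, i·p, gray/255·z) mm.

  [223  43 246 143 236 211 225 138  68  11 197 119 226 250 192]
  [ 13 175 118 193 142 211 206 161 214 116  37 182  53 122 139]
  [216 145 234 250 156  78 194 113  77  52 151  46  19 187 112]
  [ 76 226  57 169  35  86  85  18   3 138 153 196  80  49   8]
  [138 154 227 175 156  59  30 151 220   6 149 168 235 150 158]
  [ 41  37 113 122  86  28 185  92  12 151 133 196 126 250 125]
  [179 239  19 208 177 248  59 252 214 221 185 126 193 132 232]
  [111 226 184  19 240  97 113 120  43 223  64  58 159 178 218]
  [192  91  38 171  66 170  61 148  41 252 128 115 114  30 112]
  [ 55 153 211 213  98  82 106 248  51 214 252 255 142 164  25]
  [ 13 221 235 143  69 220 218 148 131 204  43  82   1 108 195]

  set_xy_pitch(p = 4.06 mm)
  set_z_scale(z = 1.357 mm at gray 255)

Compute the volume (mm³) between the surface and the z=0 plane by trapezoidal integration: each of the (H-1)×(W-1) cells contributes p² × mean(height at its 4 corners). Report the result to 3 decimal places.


1679.614

height_mm = gray/255 × 1.357; cell vol = 4.06² × mean(4 corners)
unit = 4.06² × 1.357 / (4×255) = 0.0219297 mm³ per gray-sum
row 0: Σ corner-gray over 14 cells = 8653  → 189.7573
row 1: Σ corner-gray over 14 cells = 7744  → 169.8232
row 2: Σ corner-gray over 14 cells = 6406  → 140.4814
row 3: Σ corner-gray over 14 cells = 6730  → 147.5866
row 4: Σ corner-gray over 14 cells = 7284  → 159.7356
row 5: Σ corner-gray over 14 cells = 8185  → 179.4942
row 6: Σ corner-gray over 14 cells = 8734  → 191.5336
row 7: Σ corner-gray over 14 cells = 6931  → 151.9944
row 8: Σ corner-gray over 14 cells = 7612  → 166.9285
row 9: Σ corner-gray over 14 cells = 8312  → 182.2793
Σ rows: total corner-gray = 76591  → 1679.6140 mm³


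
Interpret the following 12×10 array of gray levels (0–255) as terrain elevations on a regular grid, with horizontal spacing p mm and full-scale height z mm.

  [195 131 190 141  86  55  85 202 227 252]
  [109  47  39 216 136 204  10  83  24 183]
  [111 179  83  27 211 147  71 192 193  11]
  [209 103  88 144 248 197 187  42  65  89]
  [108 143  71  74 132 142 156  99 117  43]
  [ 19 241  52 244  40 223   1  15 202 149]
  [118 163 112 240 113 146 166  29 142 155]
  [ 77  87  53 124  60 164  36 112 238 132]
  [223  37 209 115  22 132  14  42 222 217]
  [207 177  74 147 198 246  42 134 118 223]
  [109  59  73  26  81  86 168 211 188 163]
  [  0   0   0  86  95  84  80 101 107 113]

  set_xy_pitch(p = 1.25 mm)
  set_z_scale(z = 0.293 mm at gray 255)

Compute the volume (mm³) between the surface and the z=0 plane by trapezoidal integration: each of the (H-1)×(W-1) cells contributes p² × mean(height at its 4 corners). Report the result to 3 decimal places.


21.538

height_mm = gray/255 × 0.293; cell vol = 1.25² × mean(4 corners)
unit = 1.25² × 0.293 / (4×255) = 0.000448836 mm³ per gray-sum
row 0: Σ corner-gray over 9 cells = 4491  → 2.0157
row 1: Σ corner-gray over 9 cells = 4138  → 1.8573
row 2: Σ corner-gray over 9 cells = 4774  → 2.1427
row 3: Σ corner-gray over 9 cells = 4465  → 2.0041
row 4: Σ corner-gray over 9 cells = 4223  → 1.8954
row 5: Σ corner-gray over 9 cells = 4699  → 2.1091
row 6: Σ corner-gray over 9 cells = 4452  → 1.9982
row 7: Σ corner-gray over 9 cells = 3983  → 1.7877
row 8: Σ corner-gray over 9 cells = 4728  → 2.1221
row 9: Σ corner-gray over 9 cells = 4758  → 2.1356
row 10: Σ corner-gray over 9 cells = 3275  → 1.4699
Σ rows: total corner-gray = 47986  → 21.5378 mm³


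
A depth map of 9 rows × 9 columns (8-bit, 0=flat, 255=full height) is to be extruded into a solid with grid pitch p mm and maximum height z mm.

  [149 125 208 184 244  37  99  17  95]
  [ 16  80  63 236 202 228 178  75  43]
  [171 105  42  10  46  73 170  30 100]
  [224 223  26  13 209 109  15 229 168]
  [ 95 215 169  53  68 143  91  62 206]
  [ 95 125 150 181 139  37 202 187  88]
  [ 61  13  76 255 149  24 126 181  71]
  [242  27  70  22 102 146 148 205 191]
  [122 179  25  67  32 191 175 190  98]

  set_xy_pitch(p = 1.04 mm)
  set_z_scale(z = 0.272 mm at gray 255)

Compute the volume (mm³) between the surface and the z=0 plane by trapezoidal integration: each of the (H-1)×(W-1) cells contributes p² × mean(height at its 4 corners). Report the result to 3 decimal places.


8.787

height_mm = gray/255 × 0.272; cell vol = 1.04² × mean(4 corners)
unit = 1.04² × 0.272 / (4×255) = 0.000288427 mm³ per gray-sum
row 0: Σ corner-gray over 8 cells = 4255  → 1.2273
row 1: Σ corner-gray over 8 cells = 3406  → 0.9824
row 2: Σ corner-gray over 8 cells = 3263  → 0.9411
row 3: Σ corner-gray over 8 cells = 3943  → 1.1373
row 4: Σ corner-gray over 8 cells = 4128  → 1.1906
row 5: Σ corner-gray over 8 cells = 4005  → 1.1551
row 6: Σ corner-gray over 8 cells = 3653  → 1.0536
row 7: Σ corner-gray over 8 cells = 3811  → 1.0992
Σ rows: total corner-gray = 30464  → 8.7866 mm³


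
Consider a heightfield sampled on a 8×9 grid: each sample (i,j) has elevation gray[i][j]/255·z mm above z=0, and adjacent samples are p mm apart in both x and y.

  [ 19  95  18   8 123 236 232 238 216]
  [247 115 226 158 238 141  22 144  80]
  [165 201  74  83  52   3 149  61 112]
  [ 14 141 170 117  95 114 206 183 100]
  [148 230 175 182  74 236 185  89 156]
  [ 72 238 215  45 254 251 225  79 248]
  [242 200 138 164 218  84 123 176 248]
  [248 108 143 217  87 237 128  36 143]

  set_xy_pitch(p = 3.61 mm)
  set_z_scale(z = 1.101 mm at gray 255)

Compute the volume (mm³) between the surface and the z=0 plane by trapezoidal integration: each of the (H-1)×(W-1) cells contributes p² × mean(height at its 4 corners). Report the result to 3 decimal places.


height_mm = gray/255 × 1.101; cell vol = 3.61² × mean(4 corners)
unit = 3.61² × 1.101 / (4×255) = 0.014067 mm³ per gray-sum
row 0: Σ corner-gray over 8 cells = 4550  → 64.0049
row 1: Σ corner-gray over 8 cells = 3938  → 55.3959
row 2: Σ corner-gray over 8 cells = 3689  → 51.8932
row 3: Σ corner-gray over 8 cells = 4812  → 67.6904
row 4: Σ corner-gray over 8 cells = 5580  → 78.4939
row 5: Σ corner-gray over 8 cells = 5630  → 79.1972
row 6: Σ corner-gray over 8 cells = 4999  → 70.3209
Σ rows: total corner-gray = 33198  → 466.9963 mm³

466.996


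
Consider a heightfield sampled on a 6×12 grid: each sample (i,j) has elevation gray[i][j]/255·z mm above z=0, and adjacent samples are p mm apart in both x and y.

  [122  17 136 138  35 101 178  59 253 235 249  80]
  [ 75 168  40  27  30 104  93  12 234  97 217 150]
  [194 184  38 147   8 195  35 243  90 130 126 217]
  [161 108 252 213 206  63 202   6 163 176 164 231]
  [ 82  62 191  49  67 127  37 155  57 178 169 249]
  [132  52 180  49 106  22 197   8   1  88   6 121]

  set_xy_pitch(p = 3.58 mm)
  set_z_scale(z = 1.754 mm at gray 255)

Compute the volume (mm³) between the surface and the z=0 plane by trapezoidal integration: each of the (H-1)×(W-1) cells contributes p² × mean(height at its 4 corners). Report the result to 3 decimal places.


height_mm = gray/255 × 1.754; cell vol = 3.58² × mean(4 corners)
unit = 3.58² × 1.754 / (4×255) = 0.0220392 mm³ per gray-sum
row 0: Σ corner-gray over 11 cells = 5273  → 116.2126
row 1: Σ corner-gray over 11 cells = 5072  → 111.7827
row 2: Σ corner-gray over 11 cells = 6301  → 138.8689
row 3: Σ corner-gray over 11 cells = 6013  → 132.5216
row 4: Σ corner-gray over 11 cells = 4186  → 92.2560
Σ rows: total corner-gray = 26845  → 591.6418 mm³

591.642


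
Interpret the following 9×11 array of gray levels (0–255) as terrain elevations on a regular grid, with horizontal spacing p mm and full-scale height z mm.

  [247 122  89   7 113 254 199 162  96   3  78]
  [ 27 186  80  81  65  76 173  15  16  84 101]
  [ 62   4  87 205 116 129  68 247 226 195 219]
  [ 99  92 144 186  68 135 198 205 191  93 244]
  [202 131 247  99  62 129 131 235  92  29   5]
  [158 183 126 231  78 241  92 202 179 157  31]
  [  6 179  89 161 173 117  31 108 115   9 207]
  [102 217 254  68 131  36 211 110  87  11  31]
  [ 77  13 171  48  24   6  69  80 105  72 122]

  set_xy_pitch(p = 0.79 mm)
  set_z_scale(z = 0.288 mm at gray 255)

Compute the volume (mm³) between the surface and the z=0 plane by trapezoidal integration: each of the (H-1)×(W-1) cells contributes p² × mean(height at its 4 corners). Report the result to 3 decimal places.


6.915

height_mm = gray/255 × 0.288; cell vol = 0.79² × mean(4 corners)
unit = 0.79² × 0.288 / (4×255) = 0.000176216 mm³ per gray-sum
row 0: Σ corner-gray over 10 cells = 4095  → 0.7216
row 1: Σ corner-gray over 10 cells = 4515  → 0.7956
row 2: Σ corner-gray over 10 cells = 5802  → 1.0224
row 3: Σ corner-gray over 10 cells = 5484  → 0.9664
row 4: Σ corner-gray over 10 cells = 5684  → 1.0016
row 5: Σ corner-gray over 10 cells = 5344  → 0.9417
row 6: Σ corner-gray over 10 cells = 4560  → 0.8035
row 7: Σ corner-gray over 10 cells = 3758  → 0.6622
Σ rows: total corner-gray = 39242  → 6.9151 mm³


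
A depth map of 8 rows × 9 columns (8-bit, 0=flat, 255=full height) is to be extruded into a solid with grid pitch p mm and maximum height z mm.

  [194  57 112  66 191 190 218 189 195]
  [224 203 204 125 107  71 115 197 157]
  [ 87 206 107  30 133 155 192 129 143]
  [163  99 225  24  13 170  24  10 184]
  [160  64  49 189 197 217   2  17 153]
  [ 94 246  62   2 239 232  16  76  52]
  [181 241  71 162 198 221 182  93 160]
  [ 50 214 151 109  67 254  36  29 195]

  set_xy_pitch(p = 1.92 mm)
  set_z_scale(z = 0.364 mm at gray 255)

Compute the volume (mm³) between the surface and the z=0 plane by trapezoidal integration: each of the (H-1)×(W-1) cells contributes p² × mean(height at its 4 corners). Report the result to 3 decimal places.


38.382

height_mm = gray/255 × 0.364; cell vol = 1.92² × mean(4 corners)
unit = 1.92² × 0.364 / (4×255) = 0.00131554 mm³ per gray-sum
row 0: Σ corner-gray over 8 cells = 4860  → 6.3935
row 1: Σ corner-gray over 8 cells = 4559  → 5.9975
row 2: Σ corner-gray over 8 cells = 3611  → 4.7504
row 3: Σ corner-gray over 8 cells = 3260  → 4.2887
row 4: Σ corner-gray over 8 cells = 3675  → 4.8346
row 5: Σ corner-gray over 8 cells = 4569  → 6.0107
row 6: Σ corner-gray over 8 cells = 4642  → 6.1067
Σ rows: total corner-gray = 29176  → 38.3822 mm³


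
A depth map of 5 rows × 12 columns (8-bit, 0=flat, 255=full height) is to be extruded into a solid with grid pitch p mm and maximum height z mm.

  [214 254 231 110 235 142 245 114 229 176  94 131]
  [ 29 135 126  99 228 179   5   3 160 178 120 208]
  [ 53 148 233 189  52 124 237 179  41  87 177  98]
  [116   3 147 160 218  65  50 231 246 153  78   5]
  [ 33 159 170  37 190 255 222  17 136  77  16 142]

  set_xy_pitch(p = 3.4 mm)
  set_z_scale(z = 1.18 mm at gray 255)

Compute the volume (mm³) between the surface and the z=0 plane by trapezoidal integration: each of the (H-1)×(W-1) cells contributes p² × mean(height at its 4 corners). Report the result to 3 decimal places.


320.425

height_mm = gray/255 × 1.18; cell vol = 3.4² × mean(4 corners)
unit = 3.4² × 1.18 / (4×255) = 0.0133733 mm³ per gray-sum
row 0: Σ corner-gray over 11 cells = 6708  → 89.7083
row 1: Σ corner-gray over 11 cells = 5788  → 77.4049
row 2: Σ corner-gray over 11 cells = 5908  → 79.0097
row 3: Σ corner-gray over 11 cells = 5556  → 74.3022
Σ rows: total corner-gray = 23960  → 320.4251 mm³


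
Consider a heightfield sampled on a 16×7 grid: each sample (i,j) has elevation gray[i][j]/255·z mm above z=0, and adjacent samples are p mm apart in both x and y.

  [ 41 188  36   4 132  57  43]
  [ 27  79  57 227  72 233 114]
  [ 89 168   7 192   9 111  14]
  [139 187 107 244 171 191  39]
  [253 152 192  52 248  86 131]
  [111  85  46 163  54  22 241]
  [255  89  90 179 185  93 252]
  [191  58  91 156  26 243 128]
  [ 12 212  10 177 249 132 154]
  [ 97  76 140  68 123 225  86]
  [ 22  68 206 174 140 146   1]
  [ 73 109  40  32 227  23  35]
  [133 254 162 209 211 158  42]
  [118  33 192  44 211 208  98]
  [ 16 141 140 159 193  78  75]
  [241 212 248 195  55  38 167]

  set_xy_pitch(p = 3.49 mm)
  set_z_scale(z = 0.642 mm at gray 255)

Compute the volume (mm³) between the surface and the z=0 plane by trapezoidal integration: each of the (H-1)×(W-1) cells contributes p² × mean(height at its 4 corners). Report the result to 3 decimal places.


height_mm = gray/255 × 0.642; cell vol = 3.49² × mean(4 corners)
unit = 3.49² × 0.642 / (4×255) = 0.0076663 mm³ per gray-sum
row 0: Σ corner-gray over 6 cells = 2395  → 18.3608
row 1: Σ corner-gray over 6 cells = 2554  → 19.5797
row 2: Σ corner-gray over 6 cells = 3055  → 23.4205
row 3: Σ corner-gray over 6 cells = 3822  → 29.3006
row 4: Σ corner-gray over 6 cells = 2936  → 22.5083
row 5: Σ corner-gray over 6 cells = 2871  → 22.0099
row 6: Σ corner-gray over 6 cells = 3246  → 24.8848
row 7: Σ corner-gray over 6 cells = 3193  → 24.4785
row 8: Σ corner-gray over 6 cells = 3173  → 24.3252
row 9: Σ corner-gray over 6 cells = 2938  → 22.5236
row 10: Σ corner-gray over 6 cells = 2461  → 18.8668
row 11: Σ corner-gray over 6 cells = 3133  → 24.0185
row 12: Σ corner-gray over 6 cells = 3755  → 28.7869
row 13: Σ corner-gray over 6 cells = 3105  → 23.8039
row 14: Σ corner-gray over 6 cells = 3417  → 26.1957
Σ rows: total corner-gray = 46054  → 353.0637 mm³

353.064


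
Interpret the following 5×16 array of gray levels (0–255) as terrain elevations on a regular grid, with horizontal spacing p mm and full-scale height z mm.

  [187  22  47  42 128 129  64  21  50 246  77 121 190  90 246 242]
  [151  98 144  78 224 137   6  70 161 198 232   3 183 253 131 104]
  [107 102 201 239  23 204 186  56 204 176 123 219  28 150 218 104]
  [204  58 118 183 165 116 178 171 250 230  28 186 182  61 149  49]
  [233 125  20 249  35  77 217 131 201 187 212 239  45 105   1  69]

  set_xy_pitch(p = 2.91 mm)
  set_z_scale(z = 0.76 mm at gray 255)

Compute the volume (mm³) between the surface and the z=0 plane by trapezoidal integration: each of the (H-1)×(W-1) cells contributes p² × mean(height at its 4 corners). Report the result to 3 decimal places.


height_mm = gray/255 × 0.76; cell vol = 2.91² × mean(4 corners)
unit = 2.91² × 0.76 / (4×255) = 0.00630956 mm³ per gray-sum
row 0: Σ corner-gray over 15 cells = 7466  → 47.1072
row 1: Σ corner-gray over 15 cells = 8560  → 54.0099
row 2: Σ corner-gray over 15 cells = 8872  → 55.9785
row 3: Σ corner-gray over 15 cells = 8393  → 52.9562
Σ rows: total corner-gray = 33291  → 210.0517 mm³

210.052


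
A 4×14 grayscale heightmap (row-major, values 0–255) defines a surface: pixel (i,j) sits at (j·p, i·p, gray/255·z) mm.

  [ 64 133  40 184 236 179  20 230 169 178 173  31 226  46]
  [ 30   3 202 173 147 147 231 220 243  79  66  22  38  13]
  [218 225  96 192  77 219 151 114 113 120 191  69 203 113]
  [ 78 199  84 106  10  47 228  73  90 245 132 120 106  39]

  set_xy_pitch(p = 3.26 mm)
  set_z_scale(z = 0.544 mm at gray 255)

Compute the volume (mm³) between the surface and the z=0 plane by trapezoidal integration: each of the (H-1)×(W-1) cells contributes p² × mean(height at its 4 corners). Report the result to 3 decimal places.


height_mm = gray/255 × 0.544; cell vol = 3.26² × mean(4 corners)
unit = 3.26² × 0.544 / (4×255) = 0.00566805 mm³ per gray-sum
row 0: Σ corner-gray over 13 cells = 6893  → 39.0699
row 1: Σ corner-gray over 13 cells = 7056  → 39.9938
row 2: Σ corner-gray over 13 cells = 6868  → 38.9282
Σ rows: total corner-gray = 20817  → 117.9919 mm³

117.992


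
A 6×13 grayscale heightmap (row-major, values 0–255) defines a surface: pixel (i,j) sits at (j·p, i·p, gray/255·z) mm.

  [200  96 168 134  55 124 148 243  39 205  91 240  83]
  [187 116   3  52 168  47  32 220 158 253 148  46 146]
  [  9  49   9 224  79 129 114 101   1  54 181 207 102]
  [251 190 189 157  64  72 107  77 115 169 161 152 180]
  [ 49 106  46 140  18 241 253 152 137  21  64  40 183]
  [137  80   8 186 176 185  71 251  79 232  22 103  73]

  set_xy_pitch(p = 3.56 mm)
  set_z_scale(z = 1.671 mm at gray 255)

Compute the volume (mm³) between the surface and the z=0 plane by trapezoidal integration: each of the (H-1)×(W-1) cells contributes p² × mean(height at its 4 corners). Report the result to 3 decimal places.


height_mm = gray/255 × 1.671; cell vol = 3.56² × mean(4 corners)
unit = 3.56² × 1.671 / (4×255) = 0.0207623 mm³ per gray-sum
row 0: Σ corner-gray over 12 cells = 6188  → 128.4774
row 1: Σ corner-gray over 12 cells = 5226  → 108.5040
row 2: Σ corner-gray over 12 cells = 5744  → 119.2589
row 3: Σ corner-gray over 12 cells = 6005  → 124.6778
row 4: Σ corner-gray over 12 cells = 5664  → 117.5979
Σ rows: total corner-gray = 28827  → 598.5159 mm³

598.516


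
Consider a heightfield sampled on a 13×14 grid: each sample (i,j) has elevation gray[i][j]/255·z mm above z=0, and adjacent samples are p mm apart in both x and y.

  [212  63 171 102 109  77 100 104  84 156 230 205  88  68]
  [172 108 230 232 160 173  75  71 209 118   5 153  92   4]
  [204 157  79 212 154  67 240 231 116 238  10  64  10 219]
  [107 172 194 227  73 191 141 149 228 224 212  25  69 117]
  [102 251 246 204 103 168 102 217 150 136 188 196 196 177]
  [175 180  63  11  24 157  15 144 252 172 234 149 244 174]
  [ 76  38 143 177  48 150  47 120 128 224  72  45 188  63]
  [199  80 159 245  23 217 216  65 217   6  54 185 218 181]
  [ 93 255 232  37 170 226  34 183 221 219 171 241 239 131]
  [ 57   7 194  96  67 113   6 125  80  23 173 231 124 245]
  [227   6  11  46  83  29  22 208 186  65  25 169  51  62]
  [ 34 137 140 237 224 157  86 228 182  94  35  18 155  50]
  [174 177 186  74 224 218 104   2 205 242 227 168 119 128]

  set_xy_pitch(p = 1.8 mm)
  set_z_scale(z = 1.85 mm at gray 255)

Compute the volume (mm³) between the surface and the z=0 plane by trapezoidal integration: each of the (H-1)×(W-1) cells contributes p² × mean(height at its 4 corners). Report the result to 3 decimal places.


height_mm = gray/255 × 1.85; cell vol = 1.8² × mean(4 corners)
unit = 1.8² × 1.85 / (4×255) = 0.00587647 mm³ per gray-sum
row 0: Σ corner-gray over 13 cells = 6686  → 39.2901
row 1: Σ corner-gray over 13 cells = 7007  → 41.1764
row 2: Σ corner-gray over 13 cells = 7613  → 44.7376
row 3: Σ corner-gray over 13 cells = 8627  → 50.6963
row 4: Σ corner-gray over 13 cells = 8232  → 48.3751
row 5: Σ corner-gray over 13 cells = 6538  → 38.4204
row 6: Σ corner-gray over 13 cells = 6649  → 39.0727
row 7: Σ corner-gray over 13 cells = 8430  → 49.5386
row 8: Σ corner-gray over 13 cells = 7460  → 43.8385
row 9: Σ corner-gray over 13 cells = 4871  → 28.6243
row 10: Σ corner-gray over 13 cells = 5561  → 32.6791
row 11: Σ corner-gray over 13 cells = 7664  → 45.0373
Σ rows: total corner-gray = 85338  → 501.4862 mm³

501.486


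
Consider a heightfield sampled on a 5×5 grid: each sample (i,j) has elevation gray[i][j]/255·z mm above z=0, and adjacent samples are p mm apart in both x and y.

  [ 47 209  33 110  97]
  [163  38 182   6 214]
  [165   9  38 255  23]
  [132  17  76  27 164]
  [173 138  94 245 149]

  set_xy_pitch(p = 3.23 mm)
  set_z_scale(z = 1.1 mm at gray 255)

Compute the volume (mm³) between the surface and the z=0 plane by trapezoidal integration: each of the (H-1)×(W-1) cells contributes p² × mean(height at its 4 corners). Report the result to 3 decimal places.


height_mm = gray/255 × 1.1; cell vol = 3.23² × mean(4 corners)
unit = 3.23² × 1.1 / (4×255) = 0.0112512 mm³ per gray-sum
row 0: Σ corner-gray over 4 cells = 1677  → 18.8682
row 1: Σ corner-gray over 4 cells = 1621  → 18.2381
row 2: Σ corner-gray over 4 cells = 1328  → 14.9415
row 3: Σ corner-gray over 4 cells = 1812  → 20.3871
Σ rows: total corner-gray = 6438  → 72.4350 mm³

72.435


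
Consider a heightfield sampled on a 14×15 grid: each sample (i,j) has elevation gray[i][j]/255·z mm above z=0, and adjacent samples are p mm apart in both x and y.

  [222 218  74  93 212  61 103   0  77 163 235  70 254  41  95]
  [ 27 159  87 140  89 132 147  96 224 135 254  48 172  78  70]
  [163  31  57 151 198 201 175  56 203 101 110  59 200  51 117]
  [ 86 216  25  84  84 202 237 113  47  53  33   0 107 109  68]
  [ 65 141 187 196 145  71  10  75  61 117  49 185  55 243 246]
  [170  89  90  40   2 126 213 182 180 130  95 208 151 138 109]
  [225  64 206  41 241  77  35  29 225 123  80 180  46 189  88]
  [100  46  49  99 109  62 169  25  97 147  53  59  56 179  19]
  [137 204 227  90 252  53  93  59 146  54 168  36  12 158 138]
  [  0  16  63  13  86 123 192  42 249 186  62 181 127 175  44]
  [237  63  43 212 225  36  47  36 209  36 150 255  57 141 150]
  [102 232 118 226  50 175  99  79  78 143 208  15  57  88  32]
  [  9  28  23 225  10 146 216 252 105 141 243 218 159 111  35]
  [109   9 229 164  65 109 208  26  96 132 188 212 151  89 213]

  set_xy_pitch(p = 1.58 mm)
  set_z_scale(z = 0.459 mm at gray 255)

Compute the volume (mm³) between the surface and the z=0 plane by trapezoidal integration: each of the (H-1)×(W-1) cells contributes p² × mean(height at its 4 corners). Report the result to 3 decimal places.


96.920

height_mm = gray/255 × 0.459; cell vol = 1.58² × mean(4 corners)
unit = 1.58² × 0.459 / (4×255) = 0.00112338 mm³ per gray-sum
row 0: Σ corner-gray over 14 cells = 7138  → 8.0187
row 1: Σ corner-gray over 14 cells = 7085  → 7.9591
row 2: Σ corner-gray over 14 cells = 6240  → 7.0099
row 3: Σ corner-gray over 14 cells = 6155  → 6.9144
row 4: Σ corner-gray over 14 cells = 6948  → 7.8052
row 5: Σ corner-gray over 14 cells = 6952  → 7.8097
row 6: Σ corner-gray over 14 cells = 5804  → 6.5201
row 7: Σ corner-gray over 14 cells = 5798  → 6.5134
row 8: Σ corner-gray over 14 cells = 6453  → 7.2492
row 9: Σ corner-gray over 14 cells = 6481  → 7.2806
row 10: Σ corner-gray over 14 cells = 6677  → 7.5008
row 11: Σ corner-gray over 14 cells = 7068  → 7.9400
row 12: Σ corner-gray over 14 cells = 7476  → 8.3984
Σ rows: total corner-gray = 86275  → 96.9196 mm³
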